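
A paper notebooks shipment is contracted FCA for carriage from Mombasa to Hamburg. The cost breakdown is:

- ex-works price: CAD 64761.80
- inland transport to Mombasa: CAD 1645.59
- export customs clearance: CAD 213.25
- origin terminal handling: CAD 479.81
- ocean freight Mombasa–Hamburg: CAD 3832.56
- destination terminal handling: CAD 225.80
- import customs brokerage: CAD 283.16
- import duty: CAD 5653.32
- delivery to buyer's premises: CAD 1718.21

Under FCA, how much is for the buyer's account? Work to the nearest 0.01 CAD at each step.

FCA: the seller delivers export-cleared goods to the carrier; the buyer bears costs from that point.
Seller's account: goods 64761.80 + inland to port 1645.59 + export clearance 213.25 = 66620.64
Buyer's account: origin terminal 479.81 + freight 3832.56 + destination terminal 225.80 + brokerage 283.16 + duty 5653.32 + delivery 1718.21 = 12192.86

Buyer's account: CAD 12192.86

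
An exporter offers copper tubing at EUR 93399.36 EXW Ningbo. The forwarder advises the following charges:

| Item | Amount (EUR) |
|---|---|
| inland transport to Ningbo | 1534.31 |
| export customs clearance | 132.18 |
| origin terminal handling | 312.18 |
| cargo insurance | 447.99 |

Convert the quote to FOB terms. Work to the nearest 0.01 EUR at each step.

Not relevant to the conversion: insurance — on the buyer under both terms; not part of either seller's price.
From EXW to FOB, the seller additionally bears: inland to port, export clearance, origin terminal.
FOB price = 93399.36 + 1534.31 + 132.18 + 312.18 = 95378.03

FOB price: EUR 95378.03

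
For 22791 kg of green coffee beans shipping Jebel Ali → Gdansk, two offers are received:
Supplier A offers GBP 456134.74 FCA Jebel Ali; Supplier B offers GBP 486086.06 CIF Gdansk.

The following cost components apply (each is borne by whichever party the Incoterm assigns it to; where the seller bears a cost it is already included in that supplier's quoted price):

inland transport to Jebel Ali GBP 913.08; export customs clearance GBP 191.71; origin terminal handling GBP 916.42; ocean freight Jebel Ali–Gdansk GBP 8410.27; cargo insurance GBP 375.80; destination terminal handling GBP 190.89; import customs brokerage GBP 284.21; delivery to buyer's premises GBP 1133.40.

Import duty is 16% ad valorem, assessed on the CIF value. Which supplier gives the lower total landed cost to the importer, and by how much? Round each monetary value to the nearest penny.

Supplier A is cheaper by GBP 23488.64

Supplier A (FCA):
CIF value = FCA price + origin terminal + freight + insurance = 456134.74 + 916.42 + 8410.27 + 375.80 = 465837.23
Import duty = 465837.23 × 16% = 74533.96
Buyer bears (A): 916.42 + 8410.27 + 375.80 + 190.89 + 284.21 + 1133.40 = 11310.99
Landed cost (A) = invoice 456134.74 + 11310.99 + duty 74533.96 = 541979.69
Supplier B (CIF):
The CIF price already equals the CIF value: 486086.06
Import duty = 486086.06 × 16% = 77773.77
Buyer bears (B): 190.89 + 284.21 + 1133.40 = 1608.50
Landed cost (B) = invoice 486086.06 + 1608.50 + duty 77773.77 = 565468.33
Difference = |541979.69 − 565468.33| = 23488.64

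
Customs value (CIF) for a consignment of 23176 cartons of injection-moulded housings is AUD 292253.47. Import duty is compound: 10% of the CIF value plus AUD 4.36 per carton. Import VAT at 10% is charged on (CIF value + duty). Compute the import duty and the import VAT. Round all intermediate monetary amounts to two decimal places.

Ad valorem component: 292253.47 × 10% = 29225.35
Specific component: 23176 × 4.36 = 101047.36
Import duty = 29225.35 + 101047.36 = 130272.71
VAT base = CIF + duty = 292253.47 + 130272.71 = 422526.18
Import VAT = 422526.18 × 10% = 42252.62

Import duty: AUD 130272.71; import VAT: AUD 42252.62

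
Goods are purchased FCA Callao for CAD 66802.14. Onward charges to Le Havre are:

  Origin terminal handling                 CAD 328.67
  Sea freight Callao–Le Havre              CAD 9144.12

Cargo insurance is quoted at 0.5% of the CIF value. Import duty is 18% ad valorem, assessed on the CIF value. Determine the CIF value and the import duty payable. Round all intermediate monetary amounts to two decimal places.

Let C be the CIF value. C = FCA price + pre-shipment costs + freight + 0.5% × C
C − 0.5% × C = 66802.14 + 328.67 + 9144.12
0.995 × C = 76274.93
C = 76274.93 / 0.995 = 76658.22
Insurance premium = 0.5% × 76658.22 = 383.29
Import duty = 76658.22 × 18% = 13798.48

CIF value: CAD 76658.22; import duty: CAD 13798.48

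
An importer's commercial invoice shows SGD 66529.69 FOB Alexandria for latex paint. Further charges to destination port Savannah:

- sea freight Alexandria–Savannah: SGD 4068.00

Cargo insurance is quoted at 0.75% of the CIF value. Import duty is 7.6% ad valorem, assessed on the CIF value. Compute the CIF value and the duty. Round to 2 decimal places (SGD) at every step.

CIF value: SGD 71131.17; import duty: SGD 5405.97

Let C be the CIF value. C = FOB price + freight + 0.75% × C
C − 0.75% × C = 66529.69 + 4068.00
0.9925 × C = 70597.69
C = 70597.69 / 0.9925 = 71131.17
Insurance premium = 0.75% × 71131.17 = 533.48
Import duty = 71131.17 × 7.6% = 5405.97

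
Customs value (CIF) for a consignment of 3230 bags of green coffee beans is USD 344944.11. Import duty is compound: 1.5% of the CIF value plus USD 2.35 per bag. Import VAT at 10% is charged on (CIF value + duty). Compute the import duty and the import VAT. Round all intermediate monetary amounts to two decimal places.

Import duty: USD 12764.66; import VAT: USD 35770.88

Ad valorem component: 344944.11 × 1.5% = 5174.16
Specific component: 3230 × 2.35 = 7590.50
Import duty = 5174.16 + 7590.50 = 12764.66
VAT base = CIF + duty = 344944.11 + 12764.66 = 357708.77
Import VAT = 357708.77 × 10% = 35770.88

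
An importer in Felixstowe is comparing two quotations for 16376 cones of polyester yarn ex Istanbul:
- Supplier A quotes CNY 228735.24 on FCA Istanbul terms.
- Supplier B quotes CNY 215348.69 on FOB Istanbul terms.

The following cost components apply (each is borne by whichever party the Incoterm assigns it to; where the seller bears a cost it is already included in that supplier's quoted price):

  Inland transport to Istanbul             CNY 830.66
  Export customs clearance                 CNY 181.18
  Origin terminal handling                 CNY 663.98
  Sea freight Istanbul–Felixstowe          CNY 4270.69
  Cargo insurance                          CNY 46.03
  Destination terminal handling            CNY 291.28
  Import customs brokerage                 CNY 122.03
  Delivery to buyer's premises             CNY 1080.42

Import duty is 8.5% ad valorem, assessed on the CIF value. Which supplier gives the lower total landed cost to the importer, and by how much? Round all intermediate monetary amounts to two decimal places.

Supplier A (FCA):
CIF value = FCA price + origin terminal + freight + insurance = 228735.24 + 663.98 + 4270.69 + 46.03 = 233715.94
Import duty = 233715.94 × 8.5% = 19865.85
Buyer bears (A): 663.98 + 4270.69 + 46.03 + 291.28 + 122.03 + 1080.42 = 6474.43
Landed cost (A) = invoice 228735.24 + 6474.43 + duty 19865.85 = 255075.52
Supplier B (FOB):
CIF value = FOB price + freight + insurance = 215348.69 + 4270.69 + 46.03 = 219665.41
Import duty = 219665.41 × 8.5% = 18671.56
Buyer bears (B): 4270.69 + 46.03 + 291.28 + 122.03 + 1080.42 = 5810.45
Landed cost (B) = invoice 215348.69 + 5810.45 + duty 18671.56 = 239830.70
Difference = |255075.52 − 239830.70| = 15244.82

Supplier B is cheaper by CNY 15244.82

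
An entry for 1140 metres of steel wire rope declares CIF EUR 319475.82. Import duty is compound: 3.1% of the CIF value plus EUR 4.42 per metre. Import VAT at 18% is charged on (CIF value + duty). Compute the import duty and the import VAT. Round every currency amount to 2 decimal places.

Ad valorem component: 319475.82 × 3.1% = 9903.75
Specific component: 1140 × 4.42 = 5038.80
Import duty = 9903.75 + 5038.80 = 14942.55
VAT base = CIF + duty = 319475.82 + 14942.55 = 334418.37
Import VAT = 334418.37 × 18% = 60195.31

Import duty: EUR 14942.55; import VAT: EUR 60195.31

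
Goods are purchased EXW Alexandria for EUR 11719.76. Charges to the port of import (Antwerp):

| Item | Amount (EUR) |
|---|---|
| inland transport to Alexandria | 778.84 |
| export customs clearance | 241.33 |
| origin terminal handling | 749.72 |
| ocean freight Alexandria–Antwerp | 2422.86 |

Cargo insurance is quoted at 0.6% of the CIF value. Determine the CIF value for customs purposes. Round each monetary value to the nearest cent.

Let C be the CIF value. C = EXW price + pre-shipment costs + freight + 0.6% × C
C − 0.6% × C = 11719.76 + 778.84 + 241.33 + 749.72 + 2422.86
0.994 × C = 15912.51
C = 15912.51 / 0.994 = 16008.56
Insurance premium = 0.6% × 16008.56 = 96.05

CIF value: EUR 16008.56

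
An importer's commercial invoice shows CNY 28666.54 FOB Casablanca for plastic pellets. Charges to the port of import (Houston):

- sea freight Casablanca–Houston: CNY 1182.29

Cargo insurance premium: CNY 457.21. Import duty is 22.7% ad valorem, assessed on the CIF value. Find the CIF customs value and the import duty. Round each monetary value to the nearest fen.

CIF = FOB price + freight + insurance
CIF = 28666.54 + 1182.29 + 457.21 = 30306.04
Import duty = 30306.04 × 22.7% = 6879.47

CIF value: CNY 30306.04; import duty: CNY 6879.47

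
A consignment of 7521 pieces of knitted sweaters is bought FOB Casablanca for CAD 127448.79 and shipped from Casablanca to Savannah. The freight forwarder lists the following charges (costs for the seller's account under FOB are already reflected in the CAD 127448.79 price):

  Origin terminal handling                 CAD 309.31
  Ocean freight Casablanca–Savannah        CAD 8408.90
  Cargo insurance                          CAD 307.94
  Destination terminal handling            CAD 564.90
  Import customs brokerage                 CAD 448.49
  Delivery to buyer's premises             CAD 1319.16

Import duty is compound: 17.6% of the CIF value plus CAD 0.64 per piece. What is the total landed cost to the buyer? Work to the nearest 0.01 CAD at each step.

Total landed cost: CAD 167276.77

FOB: the seller bears costs until goods are on board at the origin port; the buyer bears freight, insurance and all costs thereafter.
Already in the invoice (seller's account under FOB): origin terminal — exclude.
CIF value = FOB price + freight + insurance = 127448.79 + 8408.90 + 307.94 = 136165.63
Ad valorem component: 136165.63 × 17.6% = 23965.15
Specific component: 7521 × 0.64 = 4813.44
Import duty = 23965.15 + 4813.44 = 28778.59
Buyer bears: freight 8408.90 + insurance 307.94 + destination terminal 564.90 + brokerage 448.49 + delivery 1319.16 + duty 28778.59 = 39827.98
Landed cost = invoice 127448.79 + 39827.98 = 167276.77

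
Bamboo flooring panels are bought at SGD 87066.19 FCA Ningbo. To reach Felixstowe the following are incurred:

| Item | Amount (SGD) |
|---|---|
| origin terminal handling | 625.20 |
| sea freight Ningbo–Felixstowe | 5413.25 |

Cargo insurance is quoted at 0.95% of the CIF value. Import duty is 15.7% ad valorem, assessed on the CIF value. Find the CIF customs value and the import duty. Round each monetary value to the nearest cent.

Let C be the CIF value. C = FCA price + pre-shipment costs + freight + 0.95% × C
C − 0.95% × C = 87066.19 + 625.20 + 5413.25
0.9905 × C = 93104.64
C = 93104.64 / 0.9905 = 93997.62
Insurance premium = 0.95% × 93997.62 = 892.98
Import duty = 93997.62 × 15.7% = 14757.63

CIF value: SGD 93997.62; import duty: SGD 14757.63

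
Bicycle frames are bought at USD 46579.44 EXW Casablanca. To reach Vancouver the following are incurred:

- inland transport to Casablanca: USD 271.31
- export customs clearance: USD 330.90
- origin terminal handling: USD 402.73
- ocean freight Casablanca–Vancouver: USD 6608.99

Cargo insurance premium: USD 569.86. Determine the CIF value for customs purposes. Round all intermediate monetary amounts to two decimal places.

CIF = EXW price + pre-shipment costs + freight + insurance
CIF = 46579.44 + 271.31 + 330.90 + 402.73 + 6608.99 + 569.86 = 54763.23

CIF value: USD 54763.23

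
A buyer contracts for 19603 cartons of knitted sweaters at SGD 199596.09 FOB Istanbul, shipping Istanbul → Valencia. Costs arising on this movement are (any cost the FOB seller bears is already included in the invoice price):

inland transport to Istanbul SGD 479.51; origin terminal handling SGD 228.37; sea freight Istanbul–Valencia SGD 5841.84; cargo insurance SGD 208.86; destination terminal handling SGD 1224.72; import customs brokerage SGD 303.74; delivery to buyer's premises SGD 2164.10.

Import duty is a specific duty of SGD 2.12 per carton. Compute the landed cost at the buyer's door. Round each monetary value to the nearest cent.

FOB: the seller bears costs until goods are on board at the origin port; the buyer bears freight, insurance and all costs thereafter.
Already in the invoice (seller's account under FOB): inland to port, origin terminal — exclude.
CIF value = FOB price + freight + insurance = 199596.09 + 5841.84 + 208.86 = 205646.79
Import duty = 19603 × 2.12 = 41558.36
Buyer bears: freight 5841.84 + insurance 208.86 + destination terminal 1224.72 + brokerage 303.74 + delivery 2164.10 + duty 41558.36 = 51301.62
Landed cost = invoice 199596.09 + 51301.62 = 250897.71

Total landed cost: SGD 250897.71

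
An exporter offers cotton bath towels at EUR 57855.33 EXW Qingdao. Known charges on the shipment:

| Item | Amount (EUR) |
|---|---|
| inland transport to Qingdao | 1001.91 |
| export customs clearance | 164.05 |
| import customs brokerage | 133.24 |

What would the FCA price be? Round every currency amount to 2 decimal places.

Not relevant to the conversion: brokerage — on the buyer under both terms; not part of either seller's price.
From EXW to FCA, the seller additionally bears: inland to port, export clearance.
FCA price = 57855.33 + 1001.91 + 164.05 = 59021.29

FCA price: EUR 59021.29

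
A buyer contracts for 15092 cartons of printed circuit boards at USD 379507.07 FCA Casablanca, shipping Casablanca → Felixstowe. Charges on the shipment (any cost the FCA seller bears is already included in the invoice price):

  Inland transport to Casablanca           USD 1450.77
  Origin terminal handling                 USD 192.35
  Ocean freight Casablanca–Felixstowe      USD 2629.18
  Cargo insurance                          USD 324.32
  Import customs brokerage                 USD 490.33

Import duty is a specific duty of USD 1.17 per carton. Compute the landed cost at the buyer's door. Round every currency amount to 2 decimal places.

FCA: the seller delivers export-cleared goods to the carrier; the buyer bears costs from that point.
Already in the invoice (seller's account under FCA): inland to port — exclude.
CIF value = FCA price + origin terminal + freight + insurance = 379507.07 + 192.35 + 2629.18 + 324.32 = 382652.92
Import duty = 15092 × 1.17 = 17657.64
Buyer bears: origin terminal 192.35 + freight 2629.18 + insurance 324.32 + brokerage 490.33 + duty 17657.64 = 21293.82
Landed cost = invoice 379507.07 + 21293.82 = 400800.89

Total landed cost: USD 400800.89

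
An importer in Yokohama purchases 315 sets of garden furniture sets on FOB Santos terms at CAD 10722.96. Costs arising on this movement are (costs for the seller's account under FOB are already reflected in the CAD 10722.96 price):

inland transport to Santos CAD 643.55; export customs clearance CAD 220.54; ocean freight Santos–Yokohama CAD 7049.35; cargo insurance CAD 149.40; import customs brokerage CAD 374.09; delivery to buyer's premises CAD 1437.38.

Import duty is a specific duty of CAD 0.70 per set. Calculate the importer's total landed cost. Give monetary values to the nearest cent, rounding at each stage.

FOB: the seller bears costs until goods are on board at the origin port; the buyer bears freight, insurance and all costs thereafter.
Already in the invoice (seller's account under FOB): inland to port, export clearance — exclude.
CIF value = FOB price + freight + insurance = 10722.96 + 7049.35 + 149.40 = 17921.71
Import duty = 315 × 0.70 = 220.50
Buyer bears: freight 7049.35 + insurance 149.40 + brokerage 374.09 + delivery 1437.38 + duty 220.50 = 9230.72
Landed cost = invoice 10722.96 + 9230.72 = 19953.68

Total landed cost: CAD 19953.68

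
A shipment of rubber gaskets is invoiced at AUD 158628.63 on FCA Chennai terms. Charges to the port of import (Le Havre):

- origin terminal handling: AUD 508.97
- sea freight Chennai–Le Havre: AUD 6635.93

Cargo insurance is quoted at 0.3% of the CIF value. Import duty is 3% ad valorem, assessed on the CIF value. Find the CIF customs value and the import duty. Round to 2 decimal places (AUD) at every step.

CIF value: AUD 166272.35; import duty: AUD 4988.17

Let C be the CIF value. C = FCA price + pre-shipment costs + freight + 0.3% × C
C − 0.3% × C = 158628.63 + 508.97 + 6635.93
0.997 × C = 165773.53
C = 165773.53 / 0.997 = 166272.35
Insurance premium = 0.3% × 166272.35 = 498.82
Import duty = 166272.35 × 3% = 4988.17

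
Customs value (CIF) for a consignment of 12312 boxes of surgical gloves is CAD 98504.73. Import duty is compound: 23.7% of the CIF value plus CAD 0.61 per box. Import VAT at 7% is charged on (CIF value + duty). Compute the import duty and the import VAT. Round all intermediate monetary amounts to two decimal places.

Import duty: CAD 30855.94; import VAT: CAD 9055.25

Ad valorem component: 98504.73 × 23.7% = 23345.62
Specific component: 12312 × 0.61 = 7510.32
Import duty = 23345.62 + 7510.32 = 30855.94
VAT base = CIF + duty = 98504.73 + 30855.94 = 129360.67
Import VAT = 129360.67 × 7% = 9055.25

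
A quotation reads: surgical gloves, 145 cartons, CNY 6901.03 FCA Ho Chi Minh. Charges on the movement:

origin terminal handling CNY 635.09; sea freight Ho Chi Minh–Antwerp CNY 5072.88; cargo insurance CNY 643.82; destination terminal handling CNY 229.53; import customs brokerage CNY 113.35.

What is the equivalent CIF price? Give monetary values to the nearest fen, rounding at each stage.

Not relevant to the conversion: brokerage, destination terminal — on the buyer under both terms; not part of either seller's price.
From FCA to CIF, the seller additionally bears: origin terminal, freight, insurance.
CIF price = 6901.03 + 635.09 + 5072.88 + 643.82 = 13252.82

CIF price: CNY 13252.82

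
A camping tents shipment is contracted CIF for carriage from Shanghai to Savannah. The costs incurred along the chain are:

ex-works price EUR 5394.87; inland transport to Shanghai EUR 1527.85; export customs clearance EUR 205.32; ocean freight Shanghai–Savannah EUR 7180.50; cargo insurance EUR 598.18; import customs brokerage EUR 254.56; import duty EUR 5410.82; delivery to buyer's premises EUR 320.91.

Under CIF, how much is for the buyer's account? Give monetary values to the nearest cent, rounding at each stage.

Buyer's account: EUR 5986.29

CIF: the seller pays costs through ocean freight and marine insurance to the destination port.
Seller's account: goods 5394.87 + inland to port 1527.85 + export clearance 205.32 + freight 7180.50 + insurance 598.18 = 14906.72
Buyer's account: brokerage 254.56 + duty 5410.82 + delivery 320.91 = 5986.29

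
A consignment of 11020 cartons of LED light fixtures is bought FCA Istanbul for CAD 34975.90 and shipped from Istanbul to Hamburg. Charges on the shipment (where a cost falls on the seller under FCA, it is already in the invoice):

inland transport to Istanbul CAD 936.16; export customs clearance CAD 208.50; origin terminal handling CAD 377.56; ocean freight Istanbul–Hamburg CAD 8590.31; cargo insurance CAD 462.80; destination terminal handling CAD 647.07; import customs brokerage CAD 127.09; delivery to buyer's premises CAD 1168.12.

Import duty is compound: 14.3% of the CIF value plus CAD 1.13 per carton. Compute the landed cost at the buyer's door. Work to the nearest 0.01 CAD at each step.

Total landed cost: CAD 65151.59

FCA: the seller delivers export-cleared goods to the carrier; the buyer bears costs from that point.
Already in the invoice (seller's account under FCA): inland to port, export clearance — exclude.
CIF value = FCA price + origin terminal + freight + insurance = 34975.90 + 377.56 + 8590.31 + 462.80 = 44406.57
Ad valorem component: 44406.57 × 14.3% = 6350.14
Specific component: 11020 × 1.13 = 12452.60
Import duty = 6350.14 + 12452.60 = 18802.74
Buyer bears: origin terminal 377.56 + freight 8590.31 + insurance 462.80 + destination terminal 647.07 + brokerage 127.09 + delivery 1168.12 + duty 18802.74 = 30175.69
Landed cost = invoice 34975.90 + 30175.69 = 65151.59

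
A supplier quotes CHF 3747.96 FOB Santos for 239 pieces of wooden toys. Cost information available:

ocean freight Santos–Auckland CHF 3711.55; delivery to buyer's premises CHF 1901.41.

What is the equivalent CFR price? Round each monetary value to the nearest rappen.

Not relevant to the conversion: delivery — on the buyer under both terms; not part of either seller's price.
From FOB to CFR, the seller additionally bears: freight.
CFR price = 3747.96 + 3711.55 = 7459.51

CFR price: CHF 7459.51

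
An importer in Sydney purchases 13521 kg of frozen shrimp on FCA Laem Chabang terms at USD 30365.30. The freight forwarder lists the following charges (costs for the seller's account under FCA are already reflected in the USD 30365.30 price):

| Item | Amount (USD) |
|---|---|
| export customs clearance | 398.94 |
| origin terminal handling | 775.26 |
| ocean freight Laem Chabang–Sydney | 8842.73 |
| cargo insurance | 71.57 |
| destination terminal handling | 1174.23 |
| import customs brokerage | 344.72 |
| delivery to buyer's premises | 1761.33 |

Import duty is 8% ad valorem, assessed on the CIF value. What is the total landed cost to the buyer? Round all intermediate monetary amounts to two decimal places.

FCA: the seller delivers export-cleared goods to the carrier; the buyer bears costs from that point.
Already in the invoice (seller's account under FCA): export clearance — exclude.
CIF value = FCA price + origin terminal + freight + insurance = 30365.30 + 775.26 + 8842.73 + 71.57 = 40054.86
Import duty = 40054.86 × 8% = 3204.39
Buyer bears: origin terminal 775.26 + freight 8842.73 + insurance 71.57 + destination terminal 1174.23 + brokerage 344.72 + delivery 1761.33 + duty 3204.39 = 16174.23
Landed cost = invoice 30365.30 + 16174.23 = 46539.53

Total landed cost: USD 46539.53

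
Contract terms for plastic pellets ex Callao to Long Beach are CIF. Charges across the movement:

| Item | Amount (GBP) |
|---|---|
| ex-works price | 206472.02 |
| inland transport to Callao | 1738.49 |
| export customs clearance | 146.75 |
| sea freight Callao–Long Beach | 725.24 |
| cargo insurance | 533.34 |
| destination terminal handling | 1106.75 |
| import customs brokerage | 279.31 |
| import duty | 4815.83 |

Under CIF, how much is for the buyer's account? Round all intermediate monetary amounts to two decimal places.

Buyer's account: GBP 6201.89

CIF: the seller pays costs through ocean freight and marine insurance to the destination port.
Seller's account: goods 206472.02 + inland to port 1738.49 + export clearance 146.75 + freight 725.24 + insurance 533.34 = 209615.84
Buyer's account: destination terminal 1106.75 + brokerage 279.31 + duty 4815.83 = 6201.89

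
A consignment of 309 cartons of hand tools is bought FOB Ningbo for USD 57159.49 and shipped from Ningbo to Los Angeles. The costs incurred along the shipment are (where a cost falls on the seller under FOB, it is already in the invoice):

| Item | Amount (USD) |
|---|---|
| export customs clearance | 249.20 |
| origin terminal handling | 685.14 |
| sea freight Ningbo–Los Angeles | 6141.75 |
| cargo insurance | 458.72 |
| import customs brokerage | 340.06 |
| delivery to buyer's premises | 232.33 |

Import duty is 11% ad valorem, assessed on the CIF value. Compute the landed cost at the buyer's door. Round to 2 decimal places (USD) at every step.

Total landed cost: USD 71345.95

FOB: the seller bears costs until goods are on board at the origin port; the buyer bears freight, insurance and all costs thereafter.
Already in the invoice (seller's account under FOB): export clearance, origin terminal — exclude.
CIF value = FOB price + freight + insurance = 57159.49 + 6141.75 + 458.72 = 63759.96
Import duty = 63759.96 × 11% = 7013.60
Buyer bears: freight 6141.75 + insurance 458.72 + brokerage 340.06 + delivery 232.33 + duty 7013.60 = 14186.46
Landed cost = invoice 57159.49 + 14186.46 = 71345.95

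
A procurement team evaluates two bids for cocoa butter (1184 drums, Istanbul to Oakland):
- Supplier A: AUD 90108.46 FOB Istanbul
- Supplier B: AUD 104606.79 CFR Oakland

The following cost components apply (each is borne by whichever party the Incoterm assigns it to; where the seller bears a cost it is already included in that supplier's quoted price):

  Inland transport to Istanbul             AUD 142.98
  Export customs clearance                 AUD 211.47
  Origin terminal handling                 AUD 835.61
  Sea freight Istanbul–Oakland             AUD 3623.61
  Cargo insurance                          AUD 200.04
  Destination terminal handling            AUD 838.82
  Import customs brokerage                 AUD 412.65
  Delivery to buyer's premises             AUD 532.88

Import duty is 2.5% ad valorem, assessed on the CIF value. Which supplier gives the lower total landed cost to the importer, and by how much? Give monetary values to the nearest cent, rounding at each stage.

Supplier A is cheaper by AUD 11146.59

Supplier A (FOB):
CIF value = FOB price + freight + insurance = 90108.46 + 3623.61 + 200.04 = 93932.11
Import duty = 93932.11 × 2.5% = 2348.30
Buyer bears (A): 3623.61 + 200.04 + 838.82 + 412.65 + 532.88 = 5608.00
Landed cost (A) = invoice 90108.46 + 5608.00 + duty 2348.30 = 98064.76
Supplier B (CFR):
CIF value = CFR price + insurance = 104606.79 + 200.04 = 104806.83
Import duty = 104806.83 × 2.5% = 2620.17
Buyer bears (B): 200.04 + 838.82 + 412.65 + 532.88 = 1984.39
Landed cost (B) = invoice 104606.79 + 1984.39 + duty 2620.17 = 109211.35
Difference = |98064.76 − 109211.35| = 11146.59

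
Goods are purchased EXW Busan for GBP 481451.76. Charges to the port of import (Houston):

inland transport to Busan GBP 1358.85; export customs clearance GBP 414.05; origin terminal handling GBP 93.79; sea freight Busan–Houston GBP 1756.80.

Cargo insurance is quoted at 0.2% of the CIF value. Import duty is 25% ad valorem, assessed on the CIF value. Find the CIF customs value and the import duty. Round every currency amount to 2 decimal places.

CIF value: GBP 486047.34; import duty: GBP 121511.84

Let C be the CIF value. C = EXW price + pre-shipment costs + freight + 0.2% × C
C − 0.2% × C = 481451.76 + 1358.85 + 414.05 + 93.79 + 1756.80
0.998 × C = 485075.25
C = 485075.25 / 0.998 = 486047.34
Insurance premium = 0.2% × 486047.34 = 972.09
Import duty = 486047.34 × 25% = 121511.84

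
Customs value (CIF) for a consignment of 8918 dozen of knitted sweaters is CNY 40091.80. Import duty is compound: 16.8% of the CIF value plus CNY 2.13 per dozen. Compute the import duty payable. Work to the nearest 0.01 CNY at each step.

Import duty: CNY 25730.76

Ad valorem component: 40091.80 × 16.8% = 6735.42
Specific component: 8918 × 2.13 = 18995.34
Import duty = 6735.42 + 18995.34 = 25730.76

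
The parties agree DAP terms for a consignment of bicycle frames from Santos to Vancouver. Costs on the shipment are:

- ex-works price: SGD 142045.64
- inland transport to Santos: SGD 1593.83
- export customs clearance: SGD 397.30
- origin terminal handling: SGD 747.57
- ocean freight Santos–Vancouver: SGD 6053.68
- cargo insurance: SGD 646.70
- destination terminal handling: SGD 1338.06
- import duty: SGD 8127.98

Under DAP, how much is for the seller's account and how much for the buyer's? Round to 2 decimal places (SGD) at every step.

DAP: the seller bears all costs to the named destination except import duty and clearance.
Seller's account: goods 142045.64 + inland to port 1593.83 + export clearance 397.30 + origin terminal 747.57 + freight 6053.68 + insurance 646.70 + destination terminal 1338.06 = 152822.78
Buyer's account: duty 8127.98 = 8127.98

Seller: SGD 152822.78; buyer: SGD 8127.98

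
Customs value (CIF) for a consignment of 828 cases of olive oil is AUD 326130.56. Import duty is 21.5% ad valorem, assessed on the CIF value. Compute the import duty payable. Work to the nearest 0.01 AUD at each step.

Import duty = 326130.56 × 21.5% = 70118.07

Import duty: AUD 70118.07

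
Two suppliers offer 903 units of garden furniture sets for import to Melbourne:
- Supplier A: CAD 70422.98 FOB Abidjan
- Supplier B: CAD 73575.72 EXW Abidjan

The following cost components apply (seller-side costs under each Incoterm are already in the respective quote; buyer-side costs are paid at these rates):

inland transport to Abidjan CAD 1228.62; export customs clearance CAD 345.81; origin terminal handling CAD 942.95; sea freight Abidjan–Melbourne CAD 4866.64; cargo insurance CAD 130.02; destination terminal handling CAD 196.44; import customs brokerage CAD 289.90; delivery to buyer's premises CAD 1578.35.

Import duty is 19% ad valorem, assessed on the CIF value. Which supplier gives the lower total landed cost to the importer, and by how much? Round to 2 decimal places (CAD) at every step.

Supplier A (FOB):
CIF value = FOB price + freight + insurance = 70422.98 + 4866.64 + 130.02 = 75419.64
Import duty = 75419.64 × 19% = 14329.73
Buyer bears (A): 4866.64 + 130.02 + 196.44 + 289.90 + 1578.35 = 7061.35
Landed cost (A) = invoice 70422.98 + 7061.35 + duty 14329.73 = 91814.06
Supplier B (EXW):
CIF value = EXW price + inland to port + export clearance + origin terminal + freight + insurance = 73575.72 + 1228.62 + 345.81 + 942.95 + 4866.64 + 130.02 = 81089.76
Import duty = 81089.76 × 19% = 15407.05
Buyer bears (B): 1228.62 + 345.81 + 942.95 + 4866.64 + 130.02 + 196.44 + 289.90 + 1578.35 = 9578.73
Landed cost (B) = invoice 73575.72 + 9578.73 + duty 15407.05 = 98561.50
Difference = |91814.06 − 98561.50| = 6747.44

Supplier A is cheaper by CAD 6747.44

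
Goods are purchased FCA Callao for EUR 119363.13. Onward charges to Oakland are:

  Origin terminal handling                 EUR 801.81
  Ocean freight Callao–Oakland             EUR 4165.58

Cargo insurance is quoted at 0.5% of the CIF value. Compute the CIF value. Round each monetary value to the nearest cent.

Let C be the CIF value. C = FCA price + pre-shipment costs + freight + 0.5% × C
C − 0.5% × C = 119363.13 + 801.81 + 4165.58
0.995 × C = 124330.52
C = 124330.52 / 0.995 = 124955.30
Insurance premium = 0.5% × 124955.30 = 624.78

CIF value: EUR 124955.30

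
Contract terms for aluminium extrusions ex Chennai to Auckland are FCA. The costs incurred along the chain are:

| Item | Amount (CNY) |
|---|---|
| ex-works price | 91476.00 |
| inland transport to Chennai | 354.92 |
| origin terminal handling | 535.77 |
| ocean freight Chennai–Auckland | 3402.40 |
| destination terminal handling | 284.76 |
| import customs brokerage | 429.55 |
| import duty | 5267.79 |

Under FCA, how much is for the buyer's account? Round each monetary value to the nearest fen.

FCA: the seller delivers export-cleared goods to the carrier; the buyer bears costs from that point.
Seller's account: goods 91476.00 + inland to port 354.92 = 91830.92
Buyer's account: origin terminal 535.77 + freight 3402.40 + destination terminal 284.76 + brokerage 429.55 + duty 5267.79 = 9920.27

Buyer's account: CNY 9920.27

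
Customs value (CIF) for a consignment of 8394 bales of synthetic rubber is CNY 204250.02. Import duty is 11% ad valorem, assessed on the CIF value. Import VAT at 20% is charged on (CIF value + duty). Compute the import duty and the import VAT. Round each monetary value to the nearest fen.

Import duty: CNY 22467.50; import VAT: CNY 45343.50

Import duty = 204250.02 × 11% = 22467.50
VAT base = CIF + duty = 204250.02 + 22467.50 = 226717.52
Import VAT = 226717.52 × 20% = 45343.50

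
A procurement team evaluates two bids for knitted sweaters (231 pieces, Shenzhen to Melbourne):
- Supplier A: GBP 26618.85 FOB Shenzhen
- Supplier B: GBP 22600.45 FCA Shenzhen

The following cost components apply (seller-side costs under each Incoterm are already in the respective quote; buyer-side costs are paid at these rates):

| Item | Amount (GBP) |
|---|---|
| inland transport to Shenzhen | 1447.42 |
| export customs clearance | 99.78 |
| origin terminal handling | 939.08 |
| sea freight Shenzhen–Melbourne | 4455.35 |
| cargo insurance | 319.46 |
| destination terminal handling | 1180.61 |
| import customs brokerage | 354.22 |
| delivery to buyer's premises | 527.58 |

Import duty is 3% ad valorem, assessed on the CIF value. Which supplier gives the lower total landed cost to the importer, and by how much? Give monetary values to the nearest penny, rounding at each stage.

Supplier A (FOB):
CIF value = FOB price + freight + insurance = 26618.85 + 4455.35 + 319.46 = 31393.66
Import duty = 31393.66 × 3% = 941.81
Buyer bears (A): 4455.35 + 319.46 + 1180.61 + 354.22 + 527.58 = 6837.22
Landed cost (A) = invoice 26618.85 + 6837.22 + duty 941.81 = 34397.88
Supplier B (FCA):
CIF value = FCA price + origin terminal + freight + insurance = 22600.45 + 939.08 + 4455.35 + 319.46 = 28314.34
Import duty = 28314.34 × 3% = 849.43
Buyer bears (B): 939.08 + 4455.35 + 319.46 + 1180.61 + 354.22 + 527.58 = 7776.30
Landed cost (B) = invoice 22600.45 + 7776.30 + duty 849.43 = 31226.18
Difference = |34397.88 − 31226.18| = 3171.70

Supplier B is cheaper by GBP 3171.70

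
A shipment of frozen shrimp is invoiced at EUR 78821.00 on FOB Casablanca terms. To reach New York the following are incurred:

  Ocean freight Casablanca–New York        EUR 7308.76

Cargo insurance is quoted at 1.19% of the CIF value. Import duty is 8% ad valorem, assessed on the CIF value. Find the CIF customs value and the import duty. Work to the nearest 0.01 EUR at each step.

CIF value: EUR 87167.05; import duty: EUR 6973.36

Let C be the CIF value. C = FOB price + freight + 1.19% × C
C − 1.19% × C = 78821.00 + 7308.76
0.9881 × C = 86129.76
C = 86129.76 / 0.9881 = 87167.05
Insurance premium = 1.19% × 87167.05 = 1037.29
Import duty = 87167.05 × 8% = 6973.36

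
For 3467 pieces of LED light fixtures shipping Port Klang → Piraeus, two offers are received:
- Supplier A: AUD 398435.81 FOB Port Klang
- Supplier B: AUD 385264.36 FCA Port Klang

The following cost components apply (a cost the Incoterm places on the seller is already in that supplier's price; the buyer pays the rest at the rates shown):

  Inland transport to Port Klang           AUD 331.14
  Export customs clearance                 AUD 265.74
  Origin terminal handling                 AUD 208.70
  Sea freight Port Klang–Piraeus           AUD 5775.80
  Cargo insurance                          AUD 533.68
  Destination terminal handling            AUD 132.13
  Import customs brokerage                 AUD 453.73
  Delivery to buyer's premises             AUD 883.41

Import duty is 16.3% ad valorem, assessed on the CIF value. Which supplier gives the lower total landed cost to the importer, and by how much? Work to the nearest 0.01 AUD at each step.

Supplier B is cheaper by AUD 15075.68

Supplier A (FOB):
CIF value = FOB price + freight + insurance = 398435.81 + 5775.80 + 533.68 = 404745.29
Import duty = 404745.29 × 16.3% = 65973.48
Buyer bears (A): 5775.80 + 533.68 + 132.13 + 453.73 + 883.41 = 7778.75
Landed cost (A) = invoice 398435.81 + 7778.75 + duty 65973.48 = 472188.04
Supplier B (FCA):
CIF value = FCA price + origin terminal + freight + insurance = 385264.36 + 208.70 + 5775.80 + 533.68 = 391782.54
Import duty = 391782.54 × 16.3% = 63860.55
Buyer bears (B): 208.70 + 5775.80 + 533.68 + 132.13 + 453.73 + 883.41 = 7987.45
Landed cost (B) = invoice 385264.36 + 7987.45 + duty 63860.55 = 457112.36
Difference = |472188.04 − 457112.36| = 15075.68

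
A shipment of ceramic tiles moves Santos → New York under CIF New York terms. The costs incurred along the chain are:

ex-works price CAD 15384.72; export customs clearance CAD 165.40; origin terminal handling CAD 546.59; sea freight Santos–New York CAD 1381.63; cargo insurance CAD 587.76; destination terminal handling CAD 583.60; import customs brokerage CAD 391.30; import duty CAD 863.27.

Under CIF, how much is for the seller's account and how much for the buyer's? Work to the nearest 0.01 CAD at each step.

Seller: CAD 18066.10; buyer: CAD 1838.17

CIF: the seller pays costs through ocean freight and marine insurance to the destination port.
Seller's account: goods 15384.72 + export clearance 165.40 + origin terminal 546.59 + freight 1381.63 + insurance 587.76 = 18066.10
Buyer's account: destination terminal 583.60 + brokerage 391.30 + duty 863.27 = 1838.17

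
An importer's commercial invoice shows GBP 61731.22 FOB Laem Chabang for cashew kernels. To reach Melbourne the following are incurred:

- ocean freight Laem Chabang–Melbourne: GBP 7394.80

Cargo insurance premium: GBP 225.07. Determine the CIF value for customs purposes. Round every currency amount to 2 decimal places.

CIF value: GBP 69351.09

CIF = FOB price + freight + insurance
CIF = 61731.22 + 7394.80 + 225.07 = 69351.09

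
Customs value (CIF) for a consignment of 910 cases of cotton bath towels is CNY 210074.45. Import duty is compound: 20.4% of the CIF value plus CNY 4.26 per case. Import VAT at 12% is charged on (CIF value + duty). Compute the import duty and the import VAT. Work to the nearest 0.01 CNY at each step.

Import duty: CNY 46731.79; import VAT: CNY 30816.75

Ad valorem component: 210074.45 × 20.4% = 42855.19
Specific component: 910 × 4.26 = 3876.60
Import duty = 42855.19 + 3876.60 = 46731.79
VAT base = CIF + duty = 210074.45 + 46731.79 = 256806.24
Import VAT = 256806.24 × 12% = 30816.75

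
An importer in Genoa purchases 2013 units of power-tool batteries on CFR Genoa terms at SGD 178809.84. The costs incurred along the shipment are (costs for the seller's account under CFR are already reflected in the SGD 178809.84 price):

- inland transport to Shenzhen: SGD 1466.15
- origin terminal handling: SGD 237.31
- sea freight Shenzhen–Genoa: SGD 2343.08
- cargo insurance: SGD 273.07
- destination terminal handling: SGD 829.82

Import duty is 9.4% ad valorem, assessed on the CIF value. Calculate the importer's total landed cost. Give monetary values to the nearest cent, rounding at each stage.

Total landed cost: SGD 196746.52

CFR: the seller pays costs through ocean freight to the destination port, but not insurance.
Already in the invoice (seller's account under CFR): inland to port, origin terminal, freight — exclude.
CIF value = CFR price + insurance = 178809.84 + 273.07 = 179082.91
Import duty = 179082.91 × 9.4% = 16833.79
Buyer bears: insurance 273.07 + destination terminal 829.82 + duty 16833.79 = 17936.68
Landed cost = invoice 178809.84 + 17936.68 = 196746.52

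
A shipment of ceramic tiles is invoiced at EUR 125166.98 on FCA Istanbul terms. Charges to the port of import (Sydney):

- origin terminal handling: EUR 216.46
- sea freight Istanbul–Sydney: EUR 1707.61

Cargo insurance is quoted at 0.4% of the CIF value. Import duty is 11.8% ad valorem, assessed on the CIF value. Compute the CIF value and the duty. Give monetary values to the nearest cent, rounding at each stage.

Let C be the CIF value. C = FCA price + pre-shipment costs + freight + 0.4% × C
C − 0.4% × C = 125166.98 + 216.46 + 1707.61
0.996 × C = 127091.05
C = 127091.05 / 0.996 = 127601.46
Insurance premium = 0.4% × 127601.46 = 510.41
Import duty = 127601.46 × 11.8% = 15056.97

CIF value: EUR 127601.46; import duty: EUR 15056.97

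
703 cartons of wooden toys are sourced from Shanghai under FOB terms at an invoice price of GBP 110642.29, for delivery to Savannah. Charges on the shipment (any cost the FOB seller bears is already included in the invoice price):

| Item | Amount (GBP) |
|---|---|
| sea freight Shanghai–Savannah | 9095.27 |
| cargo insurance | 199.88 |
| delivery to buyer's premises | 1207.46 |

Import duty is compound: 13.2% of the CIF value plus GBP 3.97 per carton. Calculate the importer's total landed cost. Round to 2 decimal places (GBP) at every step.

Total landed cost: GBP 139767.55

FOB: the seller bears costs until goods are on board at the origin port; the buyer bears freight, insurance and all costs thereafter.
CIF value = FOB price + freight + insurance = 110642.29 + 9095.27 + 199.88 = 119937.44
Ad valorem component: 119937.44 × 13.2% = 15831.74
Specific component: 703 × 3.97 = 2790.91
Import duty = 15831.74 + 2790.91 = 18622.65
Buyer bears: freight 9095.27 + insurance 199.88 + delivery 1207.46 + duty 18622.65 = 29125.26
Landed cost = invoice 110642.29 + 29125.26 = 139767.55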